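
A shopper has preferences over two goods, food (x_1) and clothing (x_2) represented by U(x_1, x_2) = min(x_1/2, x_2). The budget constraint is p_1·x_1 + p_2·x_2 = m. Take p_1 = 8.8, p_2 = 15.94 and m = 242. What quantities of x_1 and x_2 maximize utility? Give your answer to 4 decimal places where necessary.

With perfect complements, no substitution: consume in ratio x_1:x_2 = 2:1.
Budget: p_1·x_1 + p_2·(1/2)·x_1 = m, so (2·p_1 + p_2)·x_1 = 2·m.
Demand: x_1*(p_1,p_2,m) = 2·m/(2·p_1 + p_2), x_2* = m/(2·p_1 + p_2).
Here 2·8.8 + 15.94 = 33.54, giving x_1* = 14.4305 and x_2* = 7.2153.

x_1* = 14.4305, x_2* = 7.2153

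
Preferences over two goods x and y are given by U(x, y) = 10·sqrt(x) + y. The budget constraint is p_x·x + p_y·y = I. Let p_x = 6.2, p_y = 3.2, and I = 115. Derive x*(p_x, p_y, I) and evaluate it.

MU_x = 5/√x, MU_y = 1. Tangency: 5/√x = p_x/p_y.
Thus x* = (5·p_y/p_x)² — independent of I — with the rest of income spent on y.
Plugging in: x* = (5·3.2/6.2)² = 6.6597.

x* = 6.6597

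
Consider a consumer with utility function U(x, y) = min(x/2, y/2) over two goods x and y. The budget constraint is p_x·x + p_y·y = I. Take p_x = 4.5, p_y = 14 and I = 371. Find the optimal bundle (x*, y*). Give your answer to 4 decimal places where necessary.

Demand: x*(p_x,p_y,I) = 2·I/(2·p_x + 2·p_y), y* = 2·I/(2·p_x + 2·p_y).
Here 2·4.5 + 2·14 = 37, giving x* = 20.0541 and y* = 20.0541.

x* = 20.0541, y* = 20.0541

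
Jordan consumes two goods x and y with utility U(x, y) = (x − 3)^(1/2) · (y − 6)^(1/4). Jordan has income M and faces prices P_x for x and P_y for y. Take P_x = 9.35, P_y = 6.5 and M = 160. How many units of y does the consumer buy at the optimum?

Let x' = x−3, y' = y−6. MRS = 2·y'/x' = P_x/P_y.
After buying the subsistence bundle (3, 6), a share 2/3 of the remaining income goes to x: x* = 3 + 2/3·(M − 3P_x − 6P_y)/P_x.
Discretionary income = 160 − 3·9.35 − 6·6.5 = 92.95; y* = 6 + 1/3·92.95/6.5 = 10.7667.

y* = 10.7667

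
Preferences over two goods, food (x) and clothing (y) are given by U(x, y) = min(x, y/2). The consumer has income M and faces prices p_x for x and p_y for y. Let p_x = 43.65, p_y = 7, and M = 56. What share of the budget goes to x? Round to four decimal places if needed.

With perfect complements, no substitution: consume in ratio x:y = 1:2.
Budget: p_x·x + p_y·2·x = M, so (p_x + 2·p_y)·x = M.
Demand: x*(p_x,p_y,M) = M/(p_x + 2·p_y), y* = 2·M/(p_x + 2·p_y).
Here 43.65 + 2·7 = 57.65, giving x* = 0.9714 and y* = 1.9428.
Expenditure on x: 43.65·0.9714 = 42.4007; share = 0.7572.

share on x = 0.7572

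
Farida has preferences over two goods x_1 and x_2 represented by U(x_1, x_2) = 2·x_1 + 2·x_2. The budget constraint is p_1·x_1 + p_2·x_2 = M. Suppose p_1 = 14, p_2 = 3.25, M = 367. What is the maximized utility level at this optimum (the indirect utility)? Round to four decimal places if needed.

Perfect substitutes: compare marginal utility per dollar. 2/p_1 vs 2/p_2 → 0.1429 vs 0.6154.
x_2 gives more utility per dollar, so spend all income on x_2: x_2* = M/p_2, x_1* = 0.
Numerically: x_1* = 0, x_2* = 112.9231.
Utility at the optimum: U(0, 112.9231) = 225.8462.

V = 225.8462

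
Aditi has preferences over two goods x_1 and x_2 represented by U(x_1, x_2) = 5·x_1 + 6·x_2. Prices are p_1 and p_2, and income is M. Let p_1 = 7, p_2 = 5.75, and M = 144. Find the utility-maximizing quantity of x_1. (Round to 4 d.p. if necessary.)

x_1* = 0

Perfect substitutes: compare marginal utility per dollar. 5/p_1 vs 6/p_2 → 0.7143 vs 1.0435.
x_2 gives more utility per dollar, so spend all income on x_2: x_2* = M/p_2, x_1* = 0.
Numerically: x_1* = 0, x_2* = 25.0435.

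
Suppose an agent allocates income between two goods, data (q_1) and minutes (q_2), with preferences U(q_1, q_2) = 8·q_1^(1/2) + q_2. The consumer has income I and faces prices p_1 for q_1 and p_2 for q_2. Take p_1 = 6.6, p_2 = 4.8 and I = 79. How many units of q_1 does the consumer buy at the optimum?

q_1* = 8.4628

Utility is quasi-linear in q_2; the FOC for q_1 is 4/√q_1 = p_1/p_2.
Solve: √q_1 = 4·p_2/p_1, so q_1*(p_1,p_2) = (4·p_2/p_1)², and q_2* = (I − p_1·q_1*)/p_2.
Plugging in: q_1* = (4·4.8/6.6)² = 8.4628.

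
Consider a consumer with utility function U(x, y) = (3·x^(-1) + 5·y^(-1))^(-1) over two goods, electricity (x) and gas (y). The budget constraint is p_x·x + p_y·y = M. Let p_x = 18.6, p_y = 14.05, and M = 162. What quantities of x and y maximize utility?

From the CES first-order condition, (3/5)·(y/x)^(2) = p_x/p_y.
Hence y/x = ((5/3)·p_x/p_y)^(1/(2)), i.e. raised to the 0.5 power.
With the ratio pinned down, the budget gives x* = M/(p_x + p_y·(y/x)) and y* = (y/x)·x*.
Numerically y/x = 1.485397, so x* = 162/(18.6 + 14.05·1.485397) = 4.1044 and y* = 1.485397·4.1044 = 6.0967.

x* = 4.1044, y* = 6.0967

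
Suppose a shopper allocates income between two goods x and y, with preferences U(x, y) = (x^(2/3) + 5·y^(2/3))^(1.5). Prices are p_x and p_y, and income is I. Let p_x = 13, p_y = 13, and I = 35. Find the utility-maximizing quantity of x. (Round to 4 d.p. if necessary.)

From the CES first-order condition, (1/5)·(y/x)^(1/3) = p_x/p_y.
Solve for the ratio: y/x = [5·p_x/p_y]^(3).
With the ratio pinned down, the budget gives x* = I/(p_x + p_y·(y/x)) and y* = (y/x)·x*.
Numerically y/x = 125, so x* = 35/(13 + 13·125) = 0.0214.

x* = 0.0214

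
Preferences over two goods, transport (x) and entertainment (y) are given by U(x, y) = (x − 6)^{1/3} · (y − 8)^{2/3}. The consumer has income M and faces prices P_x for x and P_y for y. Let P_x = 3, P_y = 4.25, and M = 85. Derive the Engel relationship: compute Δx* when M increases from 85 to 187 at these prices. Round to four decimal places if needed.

After buying the subsistence bundle (6, 8), a share 1/3 of the remaining income goes to x: x* = 6 + 1/3·(M − 6P_x − 8P_y)/P_x.
Discretionary income = 85 − 6·3 − 8·4.25 = 33; x* = 6 + 1/3·33/3 = 9.6667.
At M' = 187: x* = 21. Change: 21 − 9.6667 = 11.3333.

Δx* = 11.3333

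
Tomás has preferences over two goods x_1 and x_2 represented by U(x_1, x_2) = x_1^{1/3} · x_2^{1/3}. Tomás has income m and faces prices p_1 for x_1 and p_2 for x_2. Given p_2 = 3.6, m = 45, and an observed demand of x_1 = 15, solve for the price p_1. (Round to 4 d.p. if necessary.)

MU_x_1/MU_x_2 = (1/3·x_2)/(1/3·x_1); tangency sets this equal to p_1/p_2.
So 1/3·p_2·x_2 = 1/3·p_1·x_1; combined with the budget, a share 0.5 of income goes to x_1.
Demand: x_1*(p_1,p_2,m) = 0.5·m/p_1 and x_2* = 0.5·m/p_2.
Set x_1* = 15 in the demand function and solve for p_1: p_1 = 1.5.

p_1 = 1.5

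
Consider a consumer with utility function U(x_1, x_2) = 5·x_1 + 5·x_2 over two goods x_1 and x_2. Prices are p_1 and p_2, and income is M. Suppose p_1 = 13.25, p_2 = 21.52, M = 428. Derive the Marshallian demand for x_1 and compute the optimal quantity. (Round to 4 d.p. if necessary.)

x_1* = 32.3019

Linear utility — the consumer picks whichever good has higher MU/price: 5/13.25 = 0.3774 vs 5/21.52 = 0.2323.
x_1 gives more utility per dollar, so spend all income on x_1: x_1* = M/p_1, x_2* = 0.
Numerically: x_1* = 32.3019, x_2* = 0.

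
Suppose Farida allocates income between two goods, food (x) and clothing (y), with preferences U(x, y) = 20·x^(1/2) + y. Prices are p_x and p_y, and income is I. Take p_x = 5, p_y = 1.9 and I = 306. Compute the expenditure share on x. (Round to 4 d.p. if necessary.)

Thus x* = (10·p_y/p_x)² — independent of I — with the rest of income spent on y.
Plugging in: x* = (10·1.9/5)² = 14.44, y* = 123.0526.
Expenditure on x: 5·14.44 = 72.2; share = 0.2359.

share on x = 0.2359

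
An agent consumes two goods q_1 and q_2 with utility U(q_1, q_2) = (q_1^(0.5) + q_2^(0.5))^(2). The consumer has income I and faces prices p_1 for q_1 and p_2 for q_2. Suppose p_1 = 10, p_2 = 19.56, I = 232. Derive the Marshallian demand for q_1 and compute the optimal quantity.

q_1* = 15.3516

From the CES first-order condition, (q_2/q_1)^(0.5) = p_1/p_2.
Solve for the ratio: q_2/q_1 = [p_1/p_2]^(2).
Substitute q_2 = (q_2/q_1)·q_1 into the budget: q_1* = I/(p_1 + p_2·(q_2/q_1)).
Numerically q_2/q_1 = 0.261374, so q_1* = 232/(10 + 19.56·0.261374) = 15.3516.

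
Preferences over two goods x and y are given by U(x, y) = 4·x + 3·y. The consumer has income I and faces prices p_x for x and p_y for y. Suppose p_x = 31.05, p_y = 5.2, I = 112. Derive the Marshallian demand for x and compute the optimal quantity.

y gives more utility per dollar, so spend all income on y: y* = I/p_y, x* = 0.
Numerically: x* = 0, y* = 21.5385.

x* = 0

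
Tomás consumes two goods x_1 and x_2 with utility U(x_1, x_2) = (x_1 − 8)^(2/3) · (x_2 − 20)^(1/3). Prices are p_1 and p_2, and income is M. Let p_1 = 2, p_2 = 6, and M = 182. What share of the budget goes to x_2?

Discretionary income = 182 − 8·2 − 20·6 = 46; x_1* = 8 + 2/3·46/2 = 23.3333; x_2* = 20 + 1/3·46/6 = 22.5556.
Expenditure on x_2: 6·22.5556 = 135.3333; share = 0.7436.

share on x_2 = 0.7436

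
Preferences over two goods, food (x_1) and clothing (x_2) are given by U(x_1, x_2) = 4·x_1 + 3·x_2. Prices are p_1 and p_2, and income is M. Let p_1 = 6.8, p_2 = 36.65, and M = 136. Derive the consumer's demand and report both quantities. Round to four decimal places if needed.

x_1* = 20, x_2* = 0

Perfect substitutes: compare marginal utility per dollar. 4/p_1 vs 3/p_2 → 0.5882 vs 0.0819.
x_1 gives more utility per dollar, so spend all income on x_1: x_1* = M/p_1, x_2* = 0.
Numerically: x_1* = 20, x_2* = 0.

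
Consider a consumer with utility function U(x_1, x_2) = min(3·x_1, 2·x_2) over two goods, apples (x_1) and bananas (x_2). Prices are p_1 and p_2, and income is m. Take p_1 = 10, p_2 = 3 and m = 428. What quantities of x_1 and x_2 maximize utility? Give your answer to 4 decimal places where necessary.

x_1* = 29.5172, x_2* = 44.2759

Leontief preferences: the optimum is at the kink where x_1/2 = x_2/3, i.e. x_2 = (3/2)·x_1.
Budget: p_1·x_1 + p_2·(3/2)·x_1 = m, so (2·p_1 + 3·p_2)·x_1 = 2·m.
Demand: x_1*(p_1,p_2,m) = 2·m/(2·p_1 + 3·p_2), x_2* = 3·m/(2·p_1 + 3·p_2).
Here 2·10 + 3·3 = 29, giving x_1* = 29.5172 and x_2* = 44.2759.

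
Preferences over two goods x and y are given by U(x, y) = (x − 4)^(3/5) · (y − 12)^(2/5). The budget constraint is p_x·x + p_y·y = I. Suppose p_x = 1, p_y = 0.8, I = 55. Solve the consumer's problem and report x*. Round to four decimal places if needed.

x* = 28.84

This is Cobb-Douglas in (x−4, y−12): tangency gives 0.6·p_y·(y−12) = 0.4·p_x·(x−4).
After buying the subsistence bundle (4, 12), a share 0.6 of the remaining income goes to x: x* = 4 + 0.6·(I − 4p_x − 12p_y)/p_x.
Discretionary income = 55 − 4·1 − 12·0.8 = 41.4; x* = 4 + 0.6·41.4/1 = 28.84.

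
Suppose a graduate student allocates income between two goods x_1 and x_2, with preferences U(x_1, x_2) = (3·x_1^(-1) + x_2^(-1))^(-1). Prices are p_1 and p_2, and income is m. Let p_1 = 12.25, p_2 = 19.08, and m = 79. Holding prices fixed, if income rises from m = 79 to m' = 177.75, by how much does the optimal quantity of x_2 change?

MU_x_1 ∝ 3·x_1^(-2), MU_x_2 ∝ x_2^(-2), so MRS = 3·(x_2/x_1)^(2) = p_1/p_2.
Hence x_2/x_1 = ((1/3)·p_1/p_2)^(1/(2)), i.e. raised to the 0.5 power.
Substitute x_2 = (x_2/x_1)·x_1 into the budget: x_1* = m/(p_1 + p_2·(x_2/x_1)).
Numerically x_2/x_1 = 0.462613, so x_1* = 79/(12.25 + 19.08·0.462613) = 3.7482 and x_2* = 0.462613·3.7482 = 1.734.
At m' = 177.75: x_2* = 3.9014. Change: 3.9014 − 1.734 = 2.1675.

Δx_2* = 2.1675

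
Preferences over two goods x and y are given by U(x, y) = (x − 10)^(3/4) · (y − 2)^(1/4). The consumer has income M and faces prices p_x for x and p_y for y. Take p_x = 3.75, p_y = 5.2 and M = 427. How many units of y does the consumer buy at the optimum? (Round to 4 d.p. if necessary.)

MRS = 3·(y−2)/(x−10). Tangency with p_x/p_y gives y−2 = (1/3)·(p_x/p_y)·(x−10).
After buying the subsistence bundle (10, 2), a share 0.75 of the remaining income goes to x: x* = 10 + 0.75·(M − 10p_x − 2p_y)/p_x.
Discretionary income = 427 − 10·3.75 − 2·5.2 = 379.1; y* = 2 + 0.25·379.1/5.2 = 20.226.

y* = 20.226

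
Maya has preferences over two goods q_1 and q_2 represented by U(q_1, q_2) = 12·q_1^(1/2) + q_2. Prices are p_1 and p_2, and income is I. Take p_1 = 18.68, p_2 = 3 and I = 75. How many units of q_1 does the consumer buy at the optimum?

MU_q_1 = 6/√q_1, MU_q_2 = 1. Tangency: 6/√q_1 = p_1/p_2.
Solve: √q_1 = 6·p_2/p_1, so q_1*(p_1,p_2) = (6·p_2/p_1)², and q_2* = (I − p_1·q_1*)/p_2.
Plugging in: q_1* = (6·3/18.68)² = 0.9285.

q_1* = 0.9285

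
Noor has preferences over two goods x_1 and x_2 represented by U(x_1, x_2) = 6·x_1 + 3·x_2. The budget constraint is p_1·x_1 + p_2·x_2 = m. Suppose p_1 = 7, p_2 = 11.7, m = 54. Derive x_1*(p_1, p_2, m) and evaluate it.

x_1* = 7.7143

Perfect substitutes: compare marginal utility per dollar. 6/p_1 vs 3/p_2 → 0.8571 vs 0.2564.
x_1 gives more utility per dollar, so spend all income on x_1: x_1* = m/p_1, x_2* = 0.
Numerically: x_1* = 7.7143, x_2* = 0.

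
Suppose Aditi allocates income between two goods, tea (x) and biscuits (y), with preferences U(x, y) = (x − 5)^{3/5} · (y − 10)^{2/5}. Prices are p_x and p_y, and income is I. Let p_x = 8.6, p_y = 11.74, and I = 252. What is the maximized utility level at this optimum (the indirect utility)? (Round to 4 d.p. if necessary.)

This is Cobb-Douglas in (x−5, y−10): tangency gives 0.6·p_y·(y−10) = 0.4·p_x·(x−5).
After buying the subsistence bundle (5, 10), a share 0.6 of the remaining income goes to x: x* = 5 + 0.6·(I − 5p_x − 10p_y)/p_x.
Discretionary income = 252 − 5·8.6 − 10·11.74 = 91.6; x* = 5 + 0.6·91.6/8.6 = 11.3907; y* = 10 + 0.4·91.6/11.74 = 13.121.
Utility at the optimum: U(11.3907, 13.121) = 4.7978.

V = 4.7978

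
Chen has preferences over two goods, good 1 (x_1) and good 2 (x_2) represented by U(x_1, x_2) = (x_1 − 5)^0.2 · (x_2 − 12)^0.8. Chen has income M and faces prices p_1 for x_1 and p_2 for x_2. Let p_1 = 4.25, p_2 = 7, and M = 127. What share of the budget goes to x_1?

share on x_1 = 0.2016

This is Cobb-Douglas in (x_1−5, x_2−12): tangency gives 0.2·p_2·(x_2−12) = 0.8·p_1·(x_1−5).
After buying the subsistence bundle (5, 12), a share 0.2 of the remaining income goes to x_1: x_1* = 5 + 0.2·(M − 5p_1 − 12p_2)/p_1.
Discretionary income = 127 − 5·4.25 − 12·7 = 21.75; x_1* = 5 + 0.2·21.75/4.25 = 6.0235; x_2* = 12 + 0.8·21.75/7 = 14.4857.
Expenditure on x_1: 4.25·6.0235 = 25.6; share = 0.2016.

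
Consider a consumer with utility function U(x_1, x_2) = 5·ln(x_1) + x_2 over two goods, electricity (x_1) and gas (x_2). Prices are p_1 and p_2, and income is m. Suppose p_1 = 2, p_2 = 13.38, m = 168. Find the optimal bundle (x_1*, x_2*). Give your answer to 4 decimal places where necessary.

x_1* = 33.45, x_2* = 7.5561

At the given prices: x_1* = 5·13.38/2 = 33.45, and x_2* = 7.5561.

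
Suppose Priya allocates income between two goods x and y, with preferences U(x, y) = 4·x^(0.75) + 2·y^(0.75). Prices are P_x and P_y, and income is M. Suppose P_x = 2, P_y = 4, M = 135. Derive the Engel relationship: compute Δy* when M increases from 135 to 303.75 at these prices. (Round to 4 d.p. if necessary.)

Numerically y/x = 0.003906, so x* = 135/(2 + 4·0.003906) = 66.9767 and y* = 0.003906·66.9767 = 0.2616.
At M' = 303.75: y* = 0.5887. Change: 0.5887 − 0.2616 = 0.327.

Δy* = 0.327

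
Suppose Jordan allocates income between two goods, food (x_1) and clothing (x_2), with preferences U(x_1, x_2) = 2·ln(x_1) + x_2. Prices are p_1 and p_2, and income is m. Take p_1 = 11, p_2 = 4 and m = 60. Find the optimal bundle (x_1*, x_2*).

x_1* = 0.7273, x_2* = 13

Set MRS = p_1/p_2: (2/x_1)/1 = p_1/p_2.
So x_1*(p_1,p_2) = 2·p_2/p_1, independent of income; and x_2* = (m − 2·p_2)/p_2.
At the given prices: x_1* = 2·4/11 = 0.7273, and x_2* = 13.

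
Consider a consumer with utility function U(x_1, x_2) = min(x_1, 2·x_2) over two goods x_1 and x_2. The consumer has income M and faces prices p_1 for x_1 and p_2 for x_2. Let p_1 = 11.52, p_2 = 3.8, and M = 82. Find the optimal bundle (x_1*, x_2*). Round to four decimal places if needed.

Leontief preferences: the optimum is at the kink where x_1/2 = x_2/1, i.e. x_2 = (1/2)·x_1.
Budget: p_1·x_1 + p_2·(1/2)·x_1 = M, so (2·p_1 + p_2)·x_1 = 2·M.
Demand: x_1*(p_1,p_2,M) = 2·M/(2·p_1 + p_2), x_2* = M/(2·p_1 + p_2).
Here 2·11.52 + 3.8 = 26.84, giving x_1* = 6.1103 and x_2* = 3.0551.

x_1* = 6.1103, x_2* = 3.0551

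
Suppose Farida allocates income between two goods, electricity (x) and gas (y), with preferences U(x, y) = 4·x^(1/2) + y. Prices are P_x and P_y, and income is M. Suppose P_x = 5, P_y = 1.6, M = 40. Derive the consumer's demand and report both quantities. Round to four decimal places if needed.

Set MRS = P_x/P_y: 2·x^(−1/2) = P_x/P_y.
Solve: √x = 2·P_y/P_x, so x*(P_x,P_y) = (2·P_y/P_x)², and y* = (M − P_x·x*)/P_y.
Plugging in: x* = (2·1.6/5)² = 0.4096, y* = 23.72.

x* = 0.4096, y* = 23.72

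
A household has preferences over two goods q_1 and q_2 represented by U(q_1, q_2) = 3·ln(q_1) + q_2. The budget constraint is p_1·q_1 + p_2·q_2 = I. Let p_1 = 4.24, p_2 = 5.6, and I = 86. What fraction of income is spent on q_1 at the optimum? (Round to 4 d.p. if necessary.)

share on q_1 = 0.1953

MU_q_1 = 3/q_1, MU_q_2 = 1. Tangency: 3/q_1 = p_1/p_2.
So q_1*(p_1,p_2) = 3·p_2/p_1, independent of income; and q_2* = (I − 3·p_2)/p_2.
At the given prices: q_1* = 3·5.6/4.24 = 3.9623, and q_2* = 12.3571.
Expenditure on q_1: 4.24·3.9623 = 16.8; share = 0.1953.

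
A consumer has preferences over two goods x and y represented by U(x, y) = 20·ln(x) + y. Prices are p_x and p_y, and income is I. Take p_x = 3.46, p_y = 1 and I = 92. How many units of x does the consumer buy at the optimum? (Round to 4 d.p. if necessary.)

Set MRS = p_x/p_y: (20/x)/1 = p_x/p_y.
So x*(p_x,p_y) = 20·p_y/p_x, independent of income; and y* = (I − 20·p_y)/p_y.
At the given prices: x* = 20·1/3.46 = 5.7803.

x* = 5.7803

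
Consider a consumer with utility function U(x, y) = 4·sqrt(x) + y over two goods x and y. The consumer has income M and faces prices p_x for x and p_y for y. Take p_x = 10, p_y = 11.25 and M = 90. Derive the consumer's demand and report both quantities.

x* = 5.0625, y* = 3.5

Utility is quasi-linear in y; the FOC for x is 2/√x = p_x/p_y.
Solve: √x = 2·p_y/p_x, so x*(p_x,p_y) = (2·p_y/p_x)², and y* = (M − p_x·x*)/p_y.
Plugging in: x* = (2·11.25/10)² = 5.0625, y* = 3.5.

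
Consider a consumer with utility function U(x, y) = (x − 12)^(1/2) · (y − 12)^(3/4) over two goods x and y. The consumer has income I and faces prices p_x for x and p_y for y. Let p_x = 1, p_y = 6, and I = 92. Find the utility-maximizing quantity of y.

This is Cobb-Douglas in (x−12, y−12): tangency gives 0.5·p_y·(y−12) = 0.75·p_x·(x−12).
Substituting into the budget: x* = 12 + 0.4·(I − 12·p_x − 12·p_y)/p_x, and y* = 12 + 0.6·(…)/p_y.
Discretionary income = 92 − 12·1 − 12·6 = 8; y* = 12 + 0.6·8/6 = 12.8.

y* = 12.8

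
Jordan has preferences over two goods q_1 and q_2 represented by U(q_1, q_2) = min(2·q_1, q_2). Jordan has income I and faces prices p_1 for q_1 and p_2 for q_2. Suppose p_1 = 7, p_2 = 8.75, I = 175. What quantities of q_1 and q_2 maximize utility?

Leontief preferences: the optimum is at the kink where q_1/1 = q_2/2, i.e. q_2 = 2·q_1.
Budget: p_1·q_1 + p_2·2·q_1 = I, so (p_1 + 2·p_2)·q_1 = I.
Demand: q_1*(p_1,p_2,I) = I/(p_1 + 2·p_2), q_2* = 2·I/(p_1 + 2·p_2).
Here 7 + 2·8.75 = 24.5, giving q_1* = 7.1429 and q_2* = 14.2857.

q_1* = 7.1429, q_2* = 14.2857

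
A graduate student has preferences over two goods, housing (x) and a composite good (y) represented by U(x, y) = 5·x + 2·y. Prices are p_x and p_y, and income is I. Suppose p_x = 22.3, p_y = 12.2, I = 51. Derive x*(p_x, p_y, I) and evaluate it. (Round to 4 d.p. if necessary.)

Linear utility — the consumer picks whichever good has higher MU/price: 5/22.3 = 0.2242 vs 2/12.2 = 0.1639.
x gives more utility per dollar, so spend all income on x: x* = I/p_x, y* = 0.
Numerically: x* = 2.287, y* = 0.

x* = 2.287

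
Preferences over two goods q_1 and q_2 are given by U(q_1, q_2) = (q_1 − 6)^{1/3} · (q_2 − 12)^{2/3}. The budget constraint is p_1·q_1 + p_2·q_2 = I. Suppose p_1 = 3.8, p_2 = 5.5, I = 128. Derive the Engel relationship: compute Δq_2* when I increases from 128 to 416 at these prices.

Δq_2* = 34.9091

Let q_1' = q_1−6, q_2' = q_2−12. MRS = (1/2)·q_2'/q_1' = p_1/p_2.
Substituting into the budget: q_1* = 6 + 1/3·(I − 6·p_1 − 12·p_2)/p_1, and q_2* = 12 + 2/3·(…)/p_2.
Discretionary income = 128 − 6·3.8 − 12·5.5 = 39.2; q_2* = 12 + 2/3·39.2/5.5 = 16.7515.
At I' = 416: q_2* = 51.6606. Change: 51.6606 − 16.7515 = 34.9091.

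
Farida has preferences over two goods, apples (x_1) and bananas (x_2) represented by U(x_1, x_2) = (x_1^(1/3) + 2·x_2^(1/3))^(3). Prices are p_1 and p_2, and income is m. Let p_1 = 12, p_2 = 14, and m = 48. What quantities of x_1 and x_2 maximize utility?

x_1* = 1.1054, x_2* = 2.4811

MRS = MU_x_1/MU_x_2 = (1/2)·(x_2/x_1)^(2/3). Set equal to p_1/p_2.
Hence x_2/x_1 = (2·p_1/p_2)^(1/(2/3)), i.e. raised to the 1.5 power.
With the ratio pinned down, the budget gives x_1* = m/(p_1 + p_2·(x_2/x_1)) and x_2* = (x_2/x_1)·x_1*.
Numerically x_2/x_1 = 2.244527, so x_1* = 48/(12 + 14·2.244527) = 1.1054 and x_2* = 2.244527·1.1054 = 2.4811.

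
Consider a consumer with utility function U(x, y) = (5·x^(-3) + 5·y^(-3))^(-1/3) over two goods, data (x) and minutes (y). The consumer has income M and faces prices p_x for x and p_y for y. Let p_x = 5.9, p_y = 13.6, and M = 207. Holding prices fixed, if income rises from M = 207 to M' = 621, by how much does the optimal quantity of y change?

MRS = MU_x/MU_y = (y/x)^(4). Set equal to p_x/p_y.
Hence y/x = (p_x/p_y)^(1/(4)), i.e. raised to the 0.25 power.
Substitute y = (y/x)·x into the budget: x* = M/(p_x + p_y·(y/x)).
Numerically y/x = 0.811574, so x* = 207/(5.9 + 13.6·0.811574) = 12.2215 and y* = 0.811574·12.2215 = 9.9186.
At M' = 621: y* = 29.7559. Change: 29.7559 − 9.9186 = 19.8373.

Δy* = 19.8373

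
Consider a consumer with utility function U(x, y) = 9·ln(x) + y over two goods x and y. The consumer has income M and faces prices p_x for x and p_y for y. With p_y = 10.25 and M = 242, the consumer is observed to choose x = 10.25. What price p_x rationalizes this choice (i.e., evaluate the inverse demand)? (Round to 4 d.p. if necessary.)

MU_x = 9/x, MU_y = 1. Tangency: 9/x = p_x/p_y.
So x*(p_x,p_y) = 9·p_y/p_x, independent of income; and y* = (M − 9·p_y)/p_y.
Set x* = 10.25 in the demand function and solve for p_x: p_x = 9.

p_x = 9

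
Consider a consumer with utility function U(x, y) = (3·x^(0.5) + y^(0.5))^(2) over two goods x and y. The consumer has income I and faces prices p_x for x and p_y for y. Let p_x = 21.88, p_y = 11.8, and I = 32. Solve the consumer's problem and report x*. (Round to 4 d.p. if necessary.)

MRS = MU_x/MU_y = 3·(y/x)^(0.5). Set equal to p_x/p_y.
Solve for the ratio: y/x = [(1/3)·p_x/p_y]^(2).
Substitute y = (y/x)·x into the budget: x* = I/(p_x + p_y·(y/x)).
Numerically y/x = 0.382022, so x* = 32/(21.88 + 11.8·0.382022) = 1.2127.

x* = 1.2127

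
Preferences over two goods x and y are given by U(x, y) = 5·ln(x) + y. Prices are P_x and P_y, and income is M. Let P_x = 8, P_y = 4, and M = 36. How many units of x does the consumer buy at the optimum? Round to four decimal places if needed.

x* = 2.5

Set MRS = P_x/P_y: (5/x)/1 = P_x/P_y.
So x*(P_x,P_y) = 5·P_y/P_x, independent of income; and y* = (M − 5·P_y)/P_y.
At the given prices: x* = 5·4/8 = 2.5.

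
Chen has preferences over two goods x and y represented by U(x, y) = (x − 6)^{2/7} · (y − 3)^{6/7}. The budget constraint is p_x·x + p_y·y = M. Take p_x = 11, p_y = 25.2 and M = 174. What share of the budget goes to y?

share on y = 0.5741

Let x' = x−6, y' = y−3. MRS = (1/3)·y'/x' = p_x/p_y.
After buying the subsistence bundle (6, 3), a share 0.25 of the remaining income goes to x: x* = 6 + 0.25·(M − 6p_x − 3p_y)/p_x.
Discretionary income = 174 − 6·11 − 3·25.2 = 32.4; x* = 6 + 0.25·32.4/11 = 6.7364; y* = 3 + 0.75·32.4/25.2 = 3.9643.
Expenditure on y: 25.2·3.9643 = 99.9; share = 0.5741.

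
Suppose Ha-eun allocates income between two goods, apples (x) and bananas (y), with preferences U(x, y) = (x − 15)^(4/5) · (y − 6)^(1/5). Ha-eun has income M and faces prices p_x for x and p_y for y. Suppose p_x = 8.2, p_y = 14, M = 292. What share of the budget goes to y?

Let x' = x−15, y' = y−6. MRS = 4·y'/x' = p_x/p_y.
After buying the subsistence bundle (15, 6), a share 0.8 of the remaining income goes to x: x* = 15 + 0.8·(M − 15p_x − 6p_y)/p_x.
Discretionary income = 292 − 15·8.2 − 6·14 = 85; x* = 15 + 0.8·85/8.2 = 23.2927; y* = 6 + 0.2·85/14 = 7.2143.
Expenditure on y: 14·7.2143 = 101; share = 0.3459.

share on y = 0.3459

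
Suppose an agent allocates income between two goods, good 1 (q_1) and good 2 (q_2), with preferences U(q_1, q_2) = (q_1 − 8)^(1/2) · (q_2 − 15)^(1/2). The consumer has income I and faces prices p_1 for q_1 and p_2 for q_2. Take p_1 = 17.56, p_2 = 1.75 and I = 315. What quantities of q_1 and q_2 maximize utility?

MRS = (q_2−15)/(q_1−8). Tangency with p_1/p_2 gives q_2−15 = (p_1/p_2)·(q_1−8).
After buying the subsistence bundle (8, 15), a share 0.5 of the remaining income goes to q_1: q_1* = 8 + 0.5·(I − 8p_1 − 15p_2)/p_1.
Discretionary income = 315 − 8·17.56 − 15·1.75 = 148.27; q_1* = 8 + 0.5·148.27/17.56 = 12.2218; q_2* = 15 + 0.5·148.27/1.75 = 57.3629.

q_1* = 12.2218, q_2* = 57.3629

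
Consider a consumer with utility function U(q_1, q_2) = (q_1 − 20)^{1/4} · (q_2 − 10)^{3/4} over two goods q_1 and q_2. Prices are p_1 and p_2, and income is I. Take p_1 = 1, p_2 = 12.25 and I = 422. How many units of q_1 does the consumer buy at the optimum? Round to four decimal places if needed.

q_1* = 89.875

MRS = (1/3)·(q_2−10)/(q_1−20). Tangency with p_1/p_2 gives q_2−10 = 3·(p_1/p_2)·(q_1−20).
After buying the subsistence bundle (20, 10), a share 0.25 of the remaining income goes to q_1: q_1* = 20 + 0.25·(I − 20p_1 − 10p_2)/p_1.
Discretionary income = 422 − 20·1 − 10·12.25 = 279.5; q_1* = 20 + 0.25·279.5/1 = 89.875.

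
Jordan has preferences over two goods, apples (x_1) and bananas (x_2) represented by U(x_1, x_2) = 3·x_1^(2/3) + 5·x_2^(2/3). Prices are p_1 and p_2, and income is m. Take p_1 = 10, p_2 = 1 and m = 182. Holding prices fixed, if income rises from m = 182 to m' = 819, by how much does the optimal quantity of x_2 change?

Δx_2* = 635.627

From the CES first-order condition, (3/5)·(x_2/x_1)^(1/3) = p_1/p_2.
Hence x_2/x_1 = ((5/3)·p_1/p_2)^(1/(1/3)), i.e. raised to the 3 power.
With the ratio pinned down, the budget gives x_1* = m/(p_1 + p_2·(x_2/x_1)) and x_2* = (x_2/x_1)·x_1*.
Numerically x_2/x_1 = 4629.62963, so x_1* = 182/(10 + 1·4629.62963) = 0.0392 and x_2* = 4629.62963·0.0392 = 181.6077.
At m' = 819: x_2* = 817.2348. Change: 817.2348 − 181.6077 = 635.627.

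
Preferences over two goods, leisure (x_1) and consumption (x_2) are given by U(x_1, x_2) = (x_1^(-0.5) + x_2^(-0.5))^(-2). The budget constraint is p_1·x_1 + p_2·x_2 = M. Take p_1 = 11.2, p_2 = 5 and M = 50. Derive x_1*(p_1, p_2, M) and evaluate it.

MU_x_1 ∝ x_1^(-1.5), MU_x_2 ∝ x_2^(-1.5), so MRS = (x_2/x_1)^(1.5) = p_1/p_2.
Hence x_2/x_1 = (p_1/p_2)^(1/(1.5)), i.e. raised to the 2/3 power.
With the ratio pinned down, the budget gives x_1* = M/(p_1 + p_2·(x_2/x_1)) and x_2* = (x_2/x_1)·x_1*.
Numerically x_2/x_1 = 1.71198, so x_1* = 50/(11.2 + 5·1.71198) = 2.5304.

x_1* = 2.5304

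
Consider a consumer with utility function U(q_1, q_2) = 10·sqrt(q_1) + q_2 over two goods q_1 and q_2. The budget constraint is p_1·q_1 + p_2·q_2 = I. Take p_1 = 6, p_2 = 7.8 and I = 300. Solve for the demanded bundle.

Utility is quasi-linear in q_2; the FOC for q_1 is 5/√q_1 = p_1/p_2.
Solve: √q_1 = 5·p_2/p_1, so q_1*(p_1,p_2) = (5·p_2/p_1)², and q_2* = (I − p_1·q_1*)/p_2.
Plugging in: q_1* = (5·7.8/6)² = 42.25, q_2* = 5.9615.

q_1* = 42.25, q_2* = 5.9615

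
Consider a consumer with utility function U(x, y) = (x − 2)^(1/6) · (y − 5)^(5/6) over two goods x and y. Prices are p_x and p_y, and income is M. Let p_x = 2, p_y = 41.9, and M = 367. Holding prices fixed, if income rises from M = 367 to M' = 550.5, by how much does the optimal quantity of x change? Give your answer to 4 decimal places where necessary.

Δx* = 15.2917

MRS = (1/5)·(y−5)/(x−2). Tangency with p_x/p_y gives y−5 = 5·(p_x/p_y)·(x−2).
Substituting into the budget: x* = 2 + 1/6·(M − 2·p_x − 5·p_y)/p_x, and y* = 5 + 5/6·(…)/p_y.
Discretionary income = 367 − 2·2 − 5·41.9 = 153.5; x* = 2 + 1/6·153.5/2 = 14.7917.
At M' = 550.5: x* = 30.0833. Change: 30.0833 − 14.7917 = 15.2917.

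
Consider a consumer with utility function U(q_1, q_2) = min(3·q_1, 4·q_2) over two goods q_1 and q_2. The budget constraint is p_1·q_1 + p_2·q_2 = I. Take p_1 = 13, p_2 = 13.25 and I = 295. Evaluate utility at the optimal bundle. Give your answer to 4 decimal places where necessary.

V = 38.5831

With perfect complements, no substitution: consume in ratio q_1:q_2 = 4:3.
Budget: p_1·q_1 + p_2·(3/4)·q_1 = I, so (4·p_1 + 3·p_2)·q_1 = 4·I.
Demand: q_1*(p_1,p_2,I) = 4·I/(4·p_1 + 3·p_2), q_2* = 3·I/(4·p_1 + 3·p_2).
Here 4·13 + 3·13.25 = 91.75, giving q_1* = 12.861 and q_2* = 9.6458.
Utility at the optimum: U(12.861, 9.6458) = 38.5831.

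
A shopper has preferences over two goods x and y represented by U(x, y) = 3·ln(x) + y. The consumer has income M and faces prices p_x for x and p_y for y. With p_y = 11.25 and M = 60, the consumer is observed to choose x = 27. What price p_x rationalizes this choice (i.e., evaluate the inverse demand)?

p_x = 1.25

MU_x = 3/x, MU_y = 1. Tangency: 3/x = p_x/p_y.
So x*(p_x,p_y) = 3·p_y/p_x, independent of income; and y* = (M − 3·p_y)/p_y.
Set x* = 27 in the demand function and solve for p_x: p_x = 1.25.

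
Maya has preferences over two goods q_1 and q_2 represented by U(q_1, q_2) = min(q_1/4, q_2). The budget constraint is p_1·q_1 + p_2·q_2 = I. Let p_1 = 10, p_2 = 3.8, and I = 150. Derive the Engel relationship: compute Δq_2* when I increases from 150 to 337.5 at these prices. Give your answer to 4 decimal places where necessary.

With perfect complements, no substitution: consume in ratio q_1:q_2 = 4:1.
Budget: p_1·q_1 + p_2·(1/4)·q_1 = I, so (4·p_1 + p_2)·q_1 = 4·I.
Demand: q_1*(p_1,p_2,I) = 4·I/(4·p_1 + p_2), q_2* = I/(4·p_1 + p_2).
Here 4·10 + 3.8 = 43.8, giving q_2* = 3.4247.
At I' = 337.5: q_2* = 7.7055. Change: 7.7055 − 3.4247 = 4.2808.

Δq_2* = 4.2808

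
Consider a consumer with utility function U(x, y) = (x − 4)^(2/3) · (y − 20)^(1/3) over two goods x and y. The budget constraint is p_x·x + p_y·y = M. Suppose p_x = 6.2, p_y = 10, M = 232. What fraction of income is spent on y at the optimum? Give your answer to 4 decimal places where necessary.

share on y = 0.8724

This is Cobb-Douglas in (x−4, y−20): tangency gives 2/3·p_y·(y−20) = 1/3·p_x·(x−4).
Substituting into the budget: x* = 4 + 2/3·(M − 4·p_x − 20·p_y)/p_x, and y* = 20 + 1/3·(…)/p_y.
Discretionary income = 232 − 4·6.2 − 20·10 = 7.2; x* = 4 + 2/3·7.2/6.2 = 4.7742; y* = 20 + 1/3·7.2/10 = 20.24.
Expenditure on y: 10·20.24 = 202.4; share = 0.8724.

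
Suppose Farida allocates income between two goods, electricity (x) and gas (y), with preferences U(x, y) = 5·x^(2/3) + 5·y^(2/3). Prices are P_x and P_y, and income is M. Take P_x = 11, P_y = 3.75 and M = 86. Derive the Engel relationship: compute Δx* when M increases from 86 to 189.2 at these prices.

MRS = MU_x/MU_y = (y/x)^(1/3). Set equal to P_x/P_y.
Hence y/x = (P_x/P_y)^(1/(1/3)), i.e. raised to the 3 power.
With the ratio pinned down, the budget gives x* = M/(P_x + P_y·(y/x)) and y* = (y/x)·x*.
Numerically y/x = 25.239704, so x* = 86/(11 + 3.75·25.239704) = 0.814.
At M' = 189.2: x* = 1.7908. Change: 1.7908 − 0.814 = 0.9768.

Δx* = 0.9768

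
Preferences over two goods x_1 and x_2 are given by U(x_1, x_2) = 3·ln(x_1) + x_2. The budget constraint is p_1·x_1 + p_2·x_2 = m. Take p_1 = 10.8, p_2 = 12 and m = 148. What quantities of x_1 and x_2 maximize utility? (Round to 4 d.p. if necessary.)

Set MRS = p_1/p_2: (3/x_1)/1 = p_1/p_2.
So x_1*(p_1,p_2) = 3·p_2/p_1, independent of income; and x_2* = (m − 3·p_2)/p_2.
At the given prices: x_1* = 3·12/10.8 = 3.3333, and x_2* = 9.3333.

x_1* = 3.3333, x_2* = 9.3333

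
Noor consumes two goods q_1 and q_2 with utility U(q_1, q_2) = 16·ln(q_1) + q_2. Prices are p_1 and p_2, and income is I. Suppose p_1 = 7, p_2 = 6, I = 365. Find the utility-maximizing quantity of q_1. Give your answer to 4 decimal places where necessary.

q_1* = 13.7143

Set MRS = p_1/p_2: (16/q_1)/1 = p_1/p_2.
So q_1*(p_1,p_2) = 16·p_2/p_1, independent of income; and q_2* = (I − 16·p_2)/p_2.
At the given prices: q_1* = 16·6/7 = 13.7143.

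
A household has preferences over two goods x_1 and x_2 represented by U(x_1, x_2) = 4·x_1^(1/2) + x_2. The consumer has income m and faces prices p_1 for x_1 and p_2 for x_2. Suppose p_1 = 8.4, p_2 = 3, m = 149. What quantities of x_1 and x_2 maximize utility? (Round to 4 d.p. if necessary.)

x_1* = 0.5102, x_2* = 48.2381

Thus x_1* = (2·p_2/p_1)² — independent of m — with the rest of income spent on x_2.
Plugging in: x_1* = (2·3/8.4)² = 0.5102, x_2* = 48.2381.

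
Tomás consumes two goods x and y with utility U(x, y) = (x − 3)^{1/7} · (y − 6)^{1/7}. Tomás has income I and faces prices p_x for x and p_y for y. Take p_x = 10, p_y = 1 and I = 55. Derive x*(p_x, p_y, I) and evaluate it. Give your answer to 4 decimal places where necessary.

Let x' = x−3, y' = y−6. MRS = y'/x' = p_x/p_y.
Substituting into the budget: x* = 3 + 0.5·(I − 3·p_x − 6·p_y)/p_x, and y* = 6 + 0.5·(…)/p_y.
Discretionary income = 55 − 3·10 − 6·1 = 19; x* = 3 + 0.5·19/10 = 3.95.

x* = 3.95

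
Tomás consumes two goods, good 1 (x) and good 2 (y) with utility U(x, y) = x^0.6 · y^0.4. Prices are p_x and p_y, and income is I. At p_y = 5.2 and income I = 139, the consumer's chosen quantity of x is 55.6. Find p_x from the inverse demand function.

Tangency: MRS = (3/2)·y/x = p_x/p_y.
Rearranging, p_y·y = (2/3)·p_x·x. Substituting into the budget gives p_x·x·(1 + (2/3)) = I.
Demand: x*(p_x,p_y,I) = 0.6·I/p_x and y* = 0.4·I/p_y.
Set x* = 55.6 in the demand function and solve for p_x: p_x = 1.5.

p_x = 1.5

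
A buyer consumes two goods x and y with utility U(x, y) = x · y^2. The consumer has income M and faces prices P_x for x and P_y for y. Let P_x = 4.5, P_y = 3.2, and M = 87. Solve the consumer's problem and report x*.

Demand: x*(P_x,P_y,M) = 1/3·M/P_x and y* = 2/3·M/P_y.
At P_x=4.5, P_y=3.2, M=87: x* = 1/3·87/4.5 = 6.4444.

x* = 6.4444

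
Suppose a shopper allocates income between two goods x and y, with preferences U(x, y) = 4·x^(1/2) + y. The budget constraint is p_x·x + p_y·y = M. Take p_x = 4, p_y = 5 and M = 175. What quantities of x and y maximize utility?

x* = 6.25, y* = 30

Thus x* = (2·p_y/p_x)² — independent of M — with the rest of income spent on y.
Plugging in: x* = (2·5/4)² = 6.25, y* = 30.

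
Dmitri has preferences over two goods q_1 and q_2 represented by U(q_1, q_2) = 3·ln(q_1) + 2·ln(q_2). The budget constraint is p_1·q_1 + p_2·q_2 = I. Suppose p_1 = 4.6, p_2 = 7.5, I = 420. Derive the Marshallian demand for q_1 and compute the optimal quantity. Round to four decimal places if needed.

Tangency: MRS = (3/2)·q_2/q_1 = p_1/p_2.
Rearranging, p_2·q_2 = (2/3)·p_1·q_1. Substituting into the budget gives p_1·q_1·(1 + (2/3)) = I.
Demand: q_1*(p_1,p_2,I) = 0.6·I/p_1 and q_2* = 0.4·I/p_2.
At p_1=4.6, p_2=7.5, I=420: q_1* = 0.6·420/4.6 = 54.7826.

q_1* = 54.7826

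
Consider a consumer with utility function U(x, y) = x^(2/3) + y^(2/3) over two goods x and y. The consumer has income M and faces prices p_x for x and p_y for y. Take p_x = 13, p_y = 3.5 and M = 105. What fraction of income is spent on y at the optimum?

MRS = MU_x/MU_y = (y/x)^(1/3). Set equal to p_x/p_y.
Hence y/x = (p_x/p_y)^(1/(1/3)), i.e. raised to the 3 power.
Substitute y = (y/x)·x into the budget: x* = M/(p_x + p_y·(y/x)).
Numerically y/x = 51.241983, so x* = 105/(13 + 3.5·51.241983) = 0.5459 and y* = 51.241983·0.5459 = 27.9724.
Expenditure on y: 3.5·27.9724 = 97.9034; share = 0.9324.

share on y = 0.9324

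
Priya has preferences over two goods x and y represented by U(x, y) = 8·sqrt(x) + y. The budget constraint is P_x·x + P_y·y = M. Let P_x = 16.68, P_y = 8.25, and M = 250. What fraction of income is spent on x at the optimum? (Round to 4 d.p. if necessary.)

Utility is quasi-linear in y; the FOC for x is 4/√x = P_x/P_y.
Solve: √x = 4·P_y/P_x, so x*(P_x,P_y) = (4·P_y/P_x)², and y* = (M − P_x·x*)/P_y.
Plugging in: x* = (4·8.25/16.68)² = 3.9141, y* = 22.3894.
Expenditure on x: 16.68·3.9141 = 65.2878; share = 0.2612.

share on x = 0.2612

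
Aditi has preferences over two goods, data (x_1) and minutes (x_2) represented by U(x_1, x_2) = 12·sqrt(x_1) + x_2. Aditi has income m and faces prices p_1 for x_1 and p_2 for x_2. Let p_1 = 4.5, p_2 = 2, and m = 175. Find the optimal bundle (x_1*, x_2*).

x_1* = 7.1111, x_2* = 71.5

Set MRS = p_1/p_2: 6·x_1^(−1/2) = p_1/p_2.
Thus x_1* = (6·p_2/p_1)² — independent of m — with the rest of income spent on x_2.
Plugging in: x_1* = (6·2/4.5)² = 7.1111, x_2* = 71.5.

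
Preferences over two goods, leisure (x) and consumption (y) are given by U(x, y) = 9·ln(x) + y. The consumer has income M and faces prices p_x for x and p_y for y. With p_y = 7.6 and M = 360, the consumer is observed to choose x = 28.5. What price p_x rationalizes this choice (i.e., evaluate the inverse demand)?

p_x = 2.4

Set MRS = p_x/p_y: (9/x)/1 = p_x/p_y.
So x*(p_x,p_y) = 9·p_y/p_x, independent of income; and y* = (M − 9·p_y)/p_y.
Set x* = 28.5 in the demand function and solve for p_x: p_x = 2.4.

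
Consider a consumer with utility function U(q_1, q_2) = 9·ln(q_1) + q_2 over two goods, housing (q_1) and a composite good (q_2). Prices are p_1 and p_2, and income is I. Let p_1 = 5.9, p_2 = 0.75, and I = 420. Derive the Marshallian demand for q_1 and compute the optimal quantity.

q_1* = 1.1441

At the given prices: q_1* = 9·0.75/5.9 = 1.1441.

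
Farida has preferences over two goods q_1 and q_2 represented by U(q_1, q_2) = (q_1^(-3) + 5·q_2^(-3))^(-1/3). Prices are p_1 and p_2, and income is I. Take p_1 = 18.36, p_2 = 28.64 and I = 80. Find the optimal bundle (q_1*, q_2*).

q_1* = 1.4114, q_2* = 1.8885

MU_q_1 ∝ q_1^(-4), MU_q_2 ∝ 5·q_2^(-4), so MRS = (1/5)·(q_2/q_1)^(4) = p_1/p_2.
Hence q_2/q_1 = (5·p_1/p_2)^(1/(4)), i.e. raised to the 0.25 power.
With the ratio pinned down, the budget gives q_1* = I/(p_1 + p_2·(q_2/q_1)) and q_2* = (q_2/q_1)·q_1*.
Numerically q_2/q_1 = 1.338035, so q_1* = 80/(18.36 + 28.64·1.338035) = 1.4114 and q_2* = 1.338035·1.4114 = 1.8885.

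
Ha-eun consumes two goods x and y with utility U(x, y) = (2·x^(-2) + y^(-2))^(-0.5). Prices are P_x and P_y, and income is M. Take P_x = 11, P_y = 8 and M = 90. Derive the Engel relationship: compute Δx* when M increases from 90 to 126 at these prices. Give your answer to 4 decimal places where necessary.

MU_x ∝ 2·x^(-3), MU_y ∝ y^(-3), so MRS = 2·(y/x)^(3) = P_x/P_y.
Hence y/x = ((1/2)·P_x/P_y)^(1/(3)), i.e. raised to the 1/3 power.
Substitute y = (y/x)·x into the budget: x* = M/(P_x + P_y·(y/x)).
Numerically y/x = 0.882587, so x* = 90/(11 + 8·0.882587) = 4.9832.
At M' = 126: x* = 6.9765. Change: 6.9765 − 4.9832 = 1.9933.

Δx* = 1.9933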